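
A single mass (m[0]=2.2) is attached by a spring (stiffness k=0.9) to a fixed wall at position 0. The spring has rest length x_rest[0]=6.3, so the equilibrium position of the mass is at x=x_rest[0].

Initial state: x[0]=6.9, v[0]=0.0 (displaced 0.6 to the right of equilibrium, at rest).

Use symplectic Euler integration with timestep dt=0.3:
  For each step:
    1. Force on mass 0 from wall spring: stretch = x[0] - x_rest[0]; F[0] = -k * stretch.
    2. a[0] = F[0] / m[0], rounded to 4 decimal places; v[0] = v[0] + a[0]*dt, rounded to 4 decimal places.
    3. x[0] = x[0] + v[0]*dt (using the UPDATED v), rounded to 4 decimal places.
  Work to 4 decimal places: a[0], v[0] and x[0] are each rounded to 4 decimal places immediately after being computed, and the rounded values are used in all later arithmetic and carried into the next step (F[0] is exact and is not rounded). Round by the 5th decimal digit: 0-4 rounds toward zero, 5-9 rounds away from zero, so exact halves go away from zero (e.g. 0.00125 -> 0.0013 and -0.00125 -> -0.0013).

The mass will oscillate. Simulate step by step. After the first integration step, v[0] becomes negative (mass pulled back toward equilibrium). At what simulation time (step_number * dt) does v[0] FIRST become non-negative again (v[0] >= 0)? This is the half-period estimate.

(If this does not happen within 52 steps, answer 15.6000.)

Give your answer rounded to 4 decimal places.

Step 0: x=[6.9000] v=[0.0000]
Step 1: x=[6.8779] v=[-0.0737]
Step 2: x=[6.8345] v=[-0.1446]
Step 3: x=[6.7714] v=[-0.2102]
Step 4: x=[6.6910] v=[-0.2680]
Step 5: x=[6.5962] v=[-0.3160]
Step 6: x=[6.4905] v=[-0.3524]
Step 7: x=[6.3778] v=[-0.3758]
Step 8: x=[6.2622] v=[-0.3853]
Step 9: x=[6.1480] v=[-0.3807]
Step 10: x=[6.0394] v=[-0.3620]
Step 11: x=[5.9404] v=[-0.3300]
Step 12: x=[5.8546] v=[-0.2859]
Step 13: x=[5.7852] v=[-0.2312]
Step 14: x=[5.7348] v=[-0.1680]
Step 15: x=[5.7052] v=[-0.0986]
Step 16: x=[5.6975] v=[-0.0256]
Step 17: x=[5.7120] v=[0.0484]
First v>=0 after going negative at step 17, time=5.1000

Answer: 5.1000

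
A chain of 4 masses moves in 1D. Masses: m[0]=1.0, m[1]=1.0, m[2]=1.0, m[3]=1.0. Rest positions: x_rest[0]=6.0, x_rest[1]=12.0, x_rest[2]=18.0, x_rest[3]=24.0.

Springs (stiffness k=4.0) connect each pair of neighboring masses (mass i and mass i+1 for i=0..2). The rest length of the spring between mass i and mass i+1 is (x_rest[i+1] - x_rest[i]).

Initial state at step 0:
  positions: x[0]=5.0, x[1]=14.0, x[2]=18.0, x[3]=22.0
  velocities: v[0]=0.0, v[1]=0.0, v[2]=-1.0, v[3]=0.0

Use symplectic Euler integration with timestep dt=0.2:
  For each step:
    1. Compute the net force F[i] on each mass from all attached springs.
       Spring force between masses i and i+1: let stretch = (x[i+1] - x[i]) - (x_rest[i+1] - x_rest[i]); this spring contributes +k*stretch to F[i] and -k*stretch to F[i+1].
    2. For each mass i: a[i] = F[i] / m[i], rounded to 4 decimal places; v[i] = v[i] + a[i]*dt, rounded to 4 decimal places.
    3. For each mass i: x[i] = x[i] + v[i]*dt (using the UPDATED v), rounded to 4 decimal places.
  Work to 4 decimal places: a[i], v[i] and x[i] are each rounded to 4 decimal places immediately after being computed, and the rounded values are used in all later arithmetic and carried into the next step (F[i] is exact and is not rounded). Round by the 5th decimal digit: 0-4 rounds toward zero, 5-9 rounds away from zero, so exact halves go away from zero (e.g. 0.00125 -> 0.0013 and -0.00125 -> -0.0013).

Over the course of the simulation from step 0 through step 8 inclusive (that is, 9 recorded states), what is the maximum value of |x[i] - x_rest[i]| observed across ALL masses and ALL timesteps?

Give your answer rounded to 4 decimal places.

Answer: 2.2731

Derivation:
Step 0: x=[5.0000 14.0000 18.0000 22.0000] v=[0.0000 0.0000 -1.0000 0.0000]
Step 1: x=[5.4800 13.2000 17.8000 22.3200] v=[2.4000 -4.0000 -1.0000 1.6000]
Step 2: x=[6.2352 11.9008 17.5872 22.8768] v=[3.7760 -6.4960 -1.0640 2.7840]
Step 3: x=[6.9369 10.6049 17.3109 23.5473] v=[3.5085 -6.4794 -1.3814 3.3523]
Step 4: x=[7.2655 9.7951 16.9595 24.1799] v=[1.6429 -4.0490 -1.7571 3.1632]
Step 5: x=[7.0388 9.7269 16.6170 24.6173] v=[-1.1334 -0.3412 -1.7123 2.1869]
Step 6: x=[6.2822 10.3310 16.4522 24.7346] v=[-3.7829 3.0204 -0.8241 0.5867]
Step 7: x=[5.2134 11.2667 16.6332 24.4868] v=[-5.3439 4.6783 0.9049 -1.2392]
Step 8: x=[4.1531 12.0925 17.2121 23.9424] v=[-5.3013 4.1289 2.8946 -2.7221]
Max displacement = 2.2731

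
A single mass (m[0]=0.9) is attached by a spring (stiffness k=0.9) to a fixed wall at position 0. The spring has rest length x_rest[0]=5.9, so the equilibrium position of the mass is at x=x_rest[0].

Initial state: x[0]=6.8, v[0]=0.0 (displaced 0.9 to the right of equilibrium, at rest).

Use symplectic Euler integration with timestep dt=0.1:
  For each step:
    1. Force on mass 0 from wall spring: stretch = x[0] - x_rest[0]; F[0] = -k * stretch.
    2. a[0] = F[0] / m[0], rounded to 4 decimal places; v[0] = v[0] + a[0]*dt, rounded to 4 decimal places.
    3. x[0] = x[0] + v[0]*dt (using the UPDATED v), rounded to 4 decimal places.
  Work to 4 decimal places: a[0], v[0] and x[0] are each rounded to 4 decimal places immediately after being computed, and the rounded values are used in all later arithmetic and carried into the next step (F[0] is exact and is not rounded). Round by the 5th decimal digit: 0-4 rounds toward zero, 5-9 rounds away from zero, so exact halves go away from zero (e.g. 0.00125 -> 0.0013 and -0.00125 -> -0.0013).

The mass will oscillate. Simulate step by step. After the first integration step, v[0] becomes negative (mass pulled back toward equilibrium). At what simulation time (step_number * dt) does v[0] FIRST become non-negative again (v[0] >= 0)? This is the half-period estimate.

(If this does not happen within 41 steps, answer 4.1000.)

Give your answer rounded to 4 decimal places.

Answer: 3.2000

Derivation:
Step 0: x=[6.8000] v=[0.0000]
Step 1: x=[6.7910] v=[-0.0900]
Step 2: x=[6.7731] v=[-0.1791]
Step 3: x=[6.7465] v=[-0.2664]
Step 4: x=[6.7114] v=[-0.3511]
Step 5: x=[6.6682] v=[-0.4322]
Step 6: x=[6.6173] v=[-0.5090]
Step 7: x=[6.5592] v=[-0.5807]
Step 8: x=[6.4945] v=[-0.6466]
Step 9: x=[6.4239] v=[-0.7061]
Step 10: x=[6.3481] v=[-0.7585]
Step 11: x=[6.2678] v=[-0.8033]
Step 12: x=[6.1838] v=[-0.8401]
Step 13: x=[6.0970] v=[-0.8685]
Step 14: x=[6.0082] v=[-0.8882]
Step 15: x=[5.9183] v=[-0.8990]
Step 16: x=[5.8282] v=[-0.9008]
Step 17: x=[5.7388] v=[-0.8936]
Step 18: x=[5.6511] v=[-0.8775]
Step 19: x=[5.5658] v=[-0.8526]
Step 20: x=[5.4839] v=[-0.8192]
Step 21: x=[5.4061] v=[-0.7776]
Step 22: x=[5.3333] v=[-0.7282]
Step 23: x=[5.2662] v=[-0.6715]
Step 24: x=[5.2054] v=[-0.6081]
Step 25: x=[5.1515] v=[-0.5386]
Step 26: x=[5.1051] v=[-0.4638]
Step 27: x=[5.0667] v=[-0.3843]
Step 28: x=[5.0366] v=[-0.3010]
Step 29: x=[5.0151] v=[-0.2147]
Step 30: x=[5.0025] v=[-0.1262]
Step 31: x=[4.9989] v=[-0.0365]
Step 32: x=[5.0043] v=[0.0536]
First v>=0 after going negative at step 32, time=3.2000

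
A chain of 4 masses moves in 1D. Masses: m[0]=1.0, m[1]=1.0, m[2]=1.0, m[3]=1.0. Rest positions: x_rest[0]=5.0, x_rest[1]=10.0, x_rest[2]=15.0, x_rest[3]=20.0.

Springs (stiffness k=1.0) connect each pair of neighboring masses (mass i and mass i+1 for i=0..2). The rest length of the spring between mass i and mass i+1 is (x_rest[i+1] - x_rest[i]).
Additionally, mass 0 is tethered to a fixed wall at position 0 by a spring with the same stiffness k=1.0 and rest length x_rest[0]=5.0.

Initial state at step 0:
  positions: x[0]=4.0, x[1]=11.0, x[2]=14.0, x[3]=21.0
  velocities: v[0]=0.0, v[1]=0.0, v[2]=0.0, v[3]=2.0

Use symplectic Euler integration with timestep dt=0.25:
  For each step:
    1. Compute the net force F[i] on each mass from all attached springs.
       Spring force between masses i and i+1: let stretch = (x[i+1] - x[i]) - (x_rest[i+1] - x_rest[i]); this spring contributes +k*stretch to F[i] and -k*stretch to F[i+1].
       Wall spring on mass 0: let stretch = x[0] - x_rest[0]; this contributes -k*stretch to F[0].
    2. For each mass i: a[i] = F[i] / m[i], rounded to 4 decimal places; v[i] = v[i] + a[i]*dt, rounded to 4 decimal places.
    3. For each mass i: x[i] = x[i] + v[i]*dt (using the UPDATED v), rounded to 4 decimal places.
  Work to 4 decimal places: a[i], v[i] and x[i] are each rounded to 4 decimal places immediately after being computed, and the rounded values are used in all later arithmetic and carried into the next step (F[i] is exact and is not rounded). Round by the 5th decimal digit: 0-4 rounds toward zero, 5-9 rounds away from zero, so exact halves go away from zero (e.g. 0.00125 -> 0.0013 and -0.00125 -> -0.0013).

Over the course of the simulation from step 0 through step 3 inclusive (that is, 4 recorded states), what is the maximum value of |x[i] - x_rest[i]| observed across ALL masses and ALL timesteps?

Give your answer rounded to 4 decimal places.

Answer: 1.7413

Derivation:
Step 0: x=[4.0000 11.0000 14.0000 21.0000] v=[0.0000 0.0000 0.0000 2.0000]
Step 1: x=[4.1875 10.7500 14.2500 21.3750] v=[0.7500 -1.0000 1.0000 1.5000]
Step 2: x=[4.5235 10.3086 14.7266 21.6172] v=[1.3438 -1.7656 1.9063 0.9688]
Step 3: x=[4.9383 9.7818 15.3577 21.7413] v=[1.6592 -2.1074 2.5245 0.4962]
Max displacement = 1.7413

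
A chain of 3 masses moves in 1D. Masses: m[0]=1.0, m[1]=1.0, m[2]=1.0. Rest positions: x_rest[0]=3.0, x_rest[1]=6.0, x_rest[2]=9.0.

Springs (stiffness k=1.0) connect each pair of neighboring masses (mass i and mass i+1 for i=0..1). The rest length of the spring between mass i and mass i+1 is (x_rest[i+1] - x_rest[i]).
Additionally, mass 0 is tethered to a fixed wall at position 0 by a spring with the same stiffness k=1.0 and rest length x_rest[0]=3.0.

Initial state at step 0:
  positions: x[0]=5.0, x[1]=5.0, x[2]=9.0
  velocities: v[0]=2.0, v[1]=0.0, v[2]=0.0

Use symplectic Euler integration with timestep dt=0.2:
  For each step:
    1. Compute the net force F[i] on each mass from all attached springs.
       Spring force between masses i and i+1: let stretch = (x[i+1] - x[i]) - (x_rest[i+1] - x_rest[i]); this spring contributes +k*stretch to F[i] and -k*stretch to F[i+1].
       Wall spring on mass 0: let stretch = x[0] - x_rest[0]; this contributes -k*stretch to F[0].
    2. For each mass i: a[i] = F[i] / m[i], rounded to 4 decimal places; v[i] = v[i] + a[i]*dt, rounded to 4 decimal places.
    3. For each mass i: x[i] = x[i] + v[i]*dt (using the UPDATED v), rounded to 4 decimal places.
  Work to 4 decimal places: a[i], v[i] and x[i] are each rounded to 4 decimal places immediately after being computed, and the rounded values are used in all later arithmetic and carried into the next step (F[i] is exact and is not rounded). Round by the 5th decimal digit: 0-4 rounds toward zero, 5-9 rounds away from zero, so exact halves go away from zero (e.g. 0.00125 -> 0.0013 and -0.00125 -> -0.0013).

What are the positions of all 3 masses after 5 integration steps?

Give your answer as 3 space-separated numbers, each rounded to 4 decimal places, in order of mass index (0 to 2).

Step 0: x=[5.0000 5.0000 9.0000] v=[2.0000 0.0000 0.0000]
Step 1: x=[5.2000 5.1600 8.9600] v=[1.0000 0.8000 -0.2000]
Step 2: x=[5.1904 5.4736 8.8880] v=[-0.0480 1.5680 -0.3600]
Step 3: x=[4.9845 5.9124 8.7994] v=[-1.0294 2.1942 -0.4429]
Step 4: x=[4.6164 6.4296 8.7153] v=[-1.8407 2.5860 -0.4203]
Step 5: x=[4.1361 6.9657 8.6598] v=[-2.4013 2.6805 -0.2774]

Answer: 4.1361 6.9657 8.6598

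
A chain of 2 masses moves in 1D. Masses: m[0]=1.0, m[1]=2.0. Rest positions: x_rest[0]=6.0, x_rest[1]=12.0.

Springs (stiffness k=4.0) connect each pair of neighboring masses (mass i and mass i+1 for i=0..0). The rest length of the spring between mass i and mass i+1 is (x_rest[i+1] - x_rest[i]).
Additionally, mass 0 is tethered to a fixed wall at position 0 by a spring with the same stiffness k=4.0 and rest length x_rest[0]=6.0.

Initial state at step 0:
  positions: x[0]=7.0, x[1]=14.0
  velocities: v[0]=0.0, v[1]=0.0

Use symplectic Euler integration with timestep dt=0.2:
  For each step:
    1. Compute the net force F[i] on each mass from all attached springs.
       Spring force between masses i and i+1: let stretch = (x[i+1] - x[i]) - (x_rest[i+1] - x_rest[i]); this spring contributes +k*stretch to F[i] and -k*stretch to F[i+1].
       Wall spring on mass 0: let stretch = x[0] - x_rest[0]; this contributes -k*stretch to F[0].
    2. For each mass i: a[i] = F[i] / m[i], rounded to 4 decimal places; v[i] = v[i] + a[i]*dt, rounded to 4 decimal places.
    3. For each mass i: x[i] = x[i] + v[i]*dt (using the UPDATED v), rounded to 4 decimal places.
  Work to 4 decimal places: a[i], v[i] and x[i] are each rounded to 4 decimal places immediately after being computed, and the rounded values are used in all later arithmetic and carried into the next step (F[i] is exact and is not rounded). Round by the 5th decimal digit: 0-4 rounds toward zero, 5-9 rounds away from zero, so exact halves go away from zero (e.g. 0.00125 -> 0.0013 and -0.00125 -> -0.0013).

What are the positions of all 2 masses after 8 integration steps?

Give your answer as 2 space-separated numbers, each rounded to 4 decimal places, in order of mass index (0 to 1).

Answer: 5.9201 11.9686

Derivation:
Step 0: x=[7.0000 14.0000] v=[0.0000 0.0000]
Step 1: x=[7.0000 13.9200] v=[0.0000 -0.4000]
Step 2: x=[6.9872 13.7664] v=[-0.0640 -0.7680]
Step 3: x=[6.9411 13.5505] v=[-0.2304 -1.0797]
Step 4: x=[6.8419 13.2858] v=[-0.4958 -1.3235]
Step 5: x=[6.6791 12.9856] v=[-0.8142 -1.5011]
Step 6: x=[6.4566 12.6609] v=[-1.1123 -1.6237]
Step 7: x=[6.1938 12.3198] v=[-1.3141 -1.7054]
Step 8: x=[5.9201 11.9686] v=[-1.3683 -1.7558]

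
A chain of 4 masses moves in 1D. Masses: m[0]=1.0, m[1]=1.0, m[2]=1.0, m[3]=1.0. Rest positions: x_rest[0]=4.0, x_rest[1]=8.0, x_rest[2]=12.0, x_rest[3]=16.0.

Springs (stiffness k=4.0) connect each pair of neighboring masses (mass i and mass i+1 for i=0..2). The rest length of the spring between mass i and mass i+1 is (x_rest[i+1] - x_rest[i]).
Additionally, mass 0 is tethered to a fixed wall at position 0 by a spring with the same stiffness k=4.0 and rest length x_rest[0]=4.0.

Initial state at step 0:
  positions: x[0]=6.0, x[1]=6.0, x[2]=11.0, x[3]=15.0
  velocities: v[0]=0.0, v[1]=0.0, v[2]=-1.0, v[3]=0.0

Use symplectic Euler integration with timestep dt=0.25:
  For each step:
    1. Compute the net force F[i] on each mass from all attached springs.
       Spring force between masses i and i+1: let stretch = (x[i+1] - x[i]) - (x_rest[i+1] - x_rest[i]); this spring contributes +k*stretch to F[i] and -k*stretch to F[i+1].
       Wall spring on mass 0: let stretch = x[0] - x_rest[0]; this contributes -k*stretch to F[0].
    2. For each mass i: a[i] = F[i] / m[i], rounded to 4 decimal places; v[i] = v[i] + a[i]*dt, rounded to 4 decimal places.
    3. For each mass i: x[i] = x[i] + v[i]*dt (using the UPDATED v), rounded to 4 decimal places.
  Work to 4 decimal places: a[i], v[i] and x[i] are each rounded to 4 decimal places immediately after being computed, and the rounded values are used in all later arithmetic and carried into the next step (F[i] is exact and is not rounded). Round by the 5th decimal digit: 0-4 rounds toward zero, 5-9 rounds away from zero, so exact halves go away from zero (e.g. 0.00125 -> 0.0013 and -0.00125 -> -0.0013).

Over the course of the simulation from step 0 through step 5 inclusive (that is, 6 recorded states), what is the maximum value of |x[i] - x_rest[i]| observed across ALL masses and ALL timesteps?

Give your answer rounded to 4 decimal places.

Answer: 2.5000

Derivation:
Step 0: x=[6.0000 6.0000 11.0000 15.0000] v=[0.0000 0.0000 -1.0000 0.0000]
Step 1: x=[4.5000 7.2500 10.5000 15.0000] v=[-6.0000 5.0000 -2.0000 0.0000]
Step 2: x=[2.5625 8.6250 10.3125 14.8750] v=[-7.7500 5.5000 -0.7500 -0.5000]
Step 3: x=[1.5000 8.9063 10.8438 14.6094] v=[-4.2500 1.1250 2.1250 -1.0625]
Step 4: x=[1.9141 7.8204 11.8321 14.4024] v=[1.6563 -4.3438 3.9531 -0.8281]
Step 5: x=[3.3262 6.2608 12.4600 14.5528] v=[5.6485 -6.2384 2.5117 0.6016]
Max displacement = 2.5000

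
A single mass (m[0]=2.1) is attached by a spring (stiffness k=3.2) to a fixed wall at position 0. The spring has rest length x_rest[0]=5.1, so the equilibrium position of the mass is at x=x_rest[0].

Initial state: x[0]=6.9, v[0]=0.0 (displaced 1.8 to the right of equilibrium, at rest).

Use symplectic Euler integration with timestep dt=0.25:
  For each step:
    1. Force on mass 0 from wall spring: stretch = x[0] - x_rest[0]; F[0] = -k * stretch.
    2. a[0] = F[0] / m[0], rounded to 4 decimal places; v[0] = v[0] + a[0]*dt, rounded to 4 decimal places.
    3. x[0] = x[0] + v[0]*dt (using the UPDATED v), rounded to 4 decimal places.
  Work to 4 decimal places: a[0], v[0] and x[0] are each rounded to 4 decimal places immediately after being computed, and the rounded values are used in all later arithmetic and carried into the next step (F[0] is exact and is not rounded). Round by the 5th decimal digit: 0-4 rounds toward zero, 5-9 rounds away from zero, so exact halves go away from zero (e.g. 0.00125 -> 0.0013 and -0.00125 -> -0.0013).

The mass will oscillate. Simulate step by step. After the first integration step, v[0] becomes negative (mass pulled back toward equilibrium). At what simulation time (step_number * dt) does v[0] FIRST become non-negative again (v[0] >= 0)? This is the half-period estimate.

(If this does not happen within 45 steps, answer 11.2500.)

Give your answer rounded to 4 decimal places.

Answer: 2.7500

Derivation:
Step 0: x=[6.9000] v=[0.0000]
Step 1: x=[6.7286] v=[-0.6857]
Step 2: x=[6.4021] v=[-1.3061]
Step 3: x=[5.9516] v=[-1.8022]
Step 4: x=[5.4200] v=[-2.1266]
Step 5: x=[4.8579] v=[-2.2485]
Step 6: x=[4.3188] v=[-2.1563]
Step 7: x=[3.8541] v=[-1.8587]
Step 8: x=[3.5081] v=[-1.3841]
Step 9: x=[3.3137] v=[-0.7777]
Step 10: x=[3.2894] v=[-0.0972]
Step 11: x=[3.4376] v=[0.5926]
First v>=0 after going negative at step 11, time=2.7500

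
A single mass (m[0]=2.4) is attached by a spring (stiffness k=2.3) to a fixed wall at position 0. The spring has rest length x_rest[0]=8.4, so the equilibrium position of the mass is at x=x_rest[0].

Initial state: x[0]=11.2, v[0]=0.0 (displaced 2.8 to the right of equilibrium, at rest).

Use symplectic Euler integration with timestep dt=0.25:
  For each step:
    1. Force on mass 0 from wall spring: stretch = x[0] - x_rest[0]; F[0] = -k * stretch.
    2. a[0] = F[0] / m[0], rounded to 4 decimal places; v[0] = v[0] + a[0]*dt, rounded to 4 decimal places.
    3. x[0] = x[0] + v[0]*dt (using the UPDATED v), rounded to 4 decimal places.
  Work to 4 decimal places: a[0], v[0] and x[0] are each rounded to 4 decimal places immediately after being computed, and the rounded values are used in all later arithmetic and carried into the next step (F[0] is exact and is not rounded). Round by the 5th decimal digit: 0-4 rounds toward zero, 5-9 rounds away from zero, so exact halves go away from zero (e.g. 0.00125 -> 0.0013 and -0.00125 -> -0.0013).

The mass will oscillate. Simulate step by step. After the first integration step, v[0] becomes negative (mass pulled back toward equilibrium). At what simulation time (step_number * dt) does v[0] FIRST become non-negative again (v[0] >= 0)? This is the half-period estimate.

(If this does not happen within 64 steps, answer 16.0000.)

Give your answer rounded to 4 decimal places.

Step 0: x=[11.2000] v=[0.0000]
Step 1: x=[11.0323] v=[-0.6708]
Step 2: x=[10.7069] v=[-1.3015]
Step 3: x=[10.2434] v=[-1.8542]
Step 4: x=[9.6694] v=[-2.2959]
Step 5: x=[9.0194] v=[-2.6000]
Step 6: x=[8.3323] v=[-2.7484]
Step 7: x=[7.6493] v=[-2.7322]
Step 8: x=[7.0112] v=[-2.5524]
Step 9: x=[6.4563] v=[-2.2197]
Step 10: x=[6.0178] v=[-1.7540]
Step 11: x=[5.7220] v=[-1.1833]
Step 12: x=[5.5866] v=[-0.5417]
Step 13: x=[5.6197] v=[0.1324]
First v>=0 after going negative at step 13, time=3.2500

Answer: 3.2500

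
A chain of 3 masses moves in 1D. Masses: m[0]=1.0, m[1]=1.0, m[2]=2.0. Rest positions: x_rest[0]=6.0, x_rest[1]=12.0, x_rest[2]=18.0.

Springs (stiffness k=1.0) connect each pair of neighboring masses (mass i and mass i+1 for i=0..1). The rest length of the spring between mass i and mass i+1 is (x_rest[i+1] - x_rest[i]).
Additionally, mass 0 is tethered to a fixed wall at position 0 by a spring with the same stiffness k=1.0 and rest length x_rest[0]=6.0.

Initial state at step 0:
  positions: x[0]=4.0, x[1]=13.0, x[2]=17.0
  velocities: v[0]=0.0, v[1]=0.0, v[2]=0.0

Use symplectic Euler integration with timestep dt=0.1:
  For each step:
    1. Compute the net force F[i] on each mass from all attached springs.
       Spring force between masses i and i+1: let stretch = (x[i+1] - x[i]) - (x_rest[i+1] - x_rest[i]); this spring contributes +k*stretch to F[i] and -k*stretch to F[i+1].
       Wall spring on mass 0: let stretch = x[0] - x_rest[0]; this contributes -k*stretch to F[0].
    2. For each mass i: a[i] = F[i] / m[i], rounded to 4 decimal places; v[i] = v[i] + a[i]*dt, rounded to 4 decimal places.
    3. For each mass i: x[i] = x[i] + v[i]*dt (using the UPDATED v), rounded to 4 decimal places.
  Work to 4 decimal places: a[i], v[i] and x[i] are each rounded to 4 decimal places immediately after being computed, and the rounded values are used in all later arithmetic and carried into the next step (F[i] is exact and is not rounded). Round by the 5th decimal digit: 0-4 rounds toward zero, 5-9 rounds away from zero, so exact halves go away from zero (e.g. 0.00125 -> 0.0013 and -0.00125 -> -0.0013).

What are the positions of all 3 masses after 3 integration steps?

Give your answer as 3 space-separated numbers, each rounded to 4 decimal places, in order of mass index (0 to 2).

Answer: 4.2926 12.7080 17.0585

Derivation:
Step 0: x=[4.0000 13.0000 17.0000] v=[0.0000 0.0000 0.0000]
Step 1: x=[4.0500 12.9500 17.0100] v=[0.5000 -0.5000 0.1000]
Step 2: x=[4.1485 12.8516 17.0297] v=[0.9850 -0.9840 0.1970]
Step 3: x=[4.2926 12.7080 17.0585] v=[1.4405 -1.4365 0.2881]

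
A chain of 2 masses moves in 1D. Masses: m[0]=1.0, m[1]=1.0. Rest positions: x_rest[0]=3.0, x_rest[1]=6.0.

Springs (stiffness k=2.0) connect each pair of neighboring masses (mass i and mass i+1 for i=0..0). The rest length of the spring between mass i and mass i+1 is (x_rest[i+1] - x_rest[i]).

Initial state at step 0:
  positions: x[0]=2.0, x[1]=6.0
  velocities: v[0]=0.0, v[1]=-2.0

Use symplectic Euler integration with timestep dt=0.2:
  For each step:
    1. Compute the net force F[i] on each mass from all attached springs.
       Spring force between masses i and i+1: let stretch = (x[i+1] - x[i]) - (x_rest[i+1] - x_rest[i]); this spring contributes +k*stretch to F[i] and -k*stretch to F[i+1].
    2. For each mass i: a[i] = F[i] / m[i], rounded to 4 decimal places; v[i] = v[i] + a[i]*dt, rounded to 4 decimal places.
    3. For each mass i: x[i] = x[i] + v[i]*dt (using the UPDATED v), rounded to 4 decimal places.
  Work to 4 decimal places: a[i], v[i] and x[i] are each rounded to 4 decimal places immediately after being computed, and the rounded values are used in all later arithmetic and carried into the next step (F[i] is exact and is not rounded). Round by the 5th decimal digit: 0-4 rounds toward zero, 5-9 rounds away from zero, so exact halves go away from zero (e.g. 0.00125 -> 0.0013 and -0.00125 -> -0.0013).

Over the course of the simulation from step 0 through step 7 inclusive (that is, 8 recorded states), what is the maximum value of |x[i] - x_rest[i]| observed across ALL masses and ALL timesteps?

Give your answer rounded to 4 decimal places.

Step 0: x=[2.0000 6.0000] v=[0.0000 -2.0000]
Step 1: x=[2.0800 5.5200] v=[0.4000 -2.4000]
Step 2: x=[2.1952 5.0048] v=[0.5760 -2.5760]
Step 3: x=[2.2952 4.5048] v=[0.4998 -2.4998]
Step 4: x=[2.3319 4.0681] v=[0.1836 -2.1836]
Step 5: x=[2.2675 3.7325] v=[-0.3219 -1.6781]
Step 6: x=[2.0803 3.5197] v=[-0.9359 -1.0641]
Step 7: x=[1.7683 3.4317] v=[-1.5601 -0.4399]
Max displacement = 2.5683

Answer: 2.5683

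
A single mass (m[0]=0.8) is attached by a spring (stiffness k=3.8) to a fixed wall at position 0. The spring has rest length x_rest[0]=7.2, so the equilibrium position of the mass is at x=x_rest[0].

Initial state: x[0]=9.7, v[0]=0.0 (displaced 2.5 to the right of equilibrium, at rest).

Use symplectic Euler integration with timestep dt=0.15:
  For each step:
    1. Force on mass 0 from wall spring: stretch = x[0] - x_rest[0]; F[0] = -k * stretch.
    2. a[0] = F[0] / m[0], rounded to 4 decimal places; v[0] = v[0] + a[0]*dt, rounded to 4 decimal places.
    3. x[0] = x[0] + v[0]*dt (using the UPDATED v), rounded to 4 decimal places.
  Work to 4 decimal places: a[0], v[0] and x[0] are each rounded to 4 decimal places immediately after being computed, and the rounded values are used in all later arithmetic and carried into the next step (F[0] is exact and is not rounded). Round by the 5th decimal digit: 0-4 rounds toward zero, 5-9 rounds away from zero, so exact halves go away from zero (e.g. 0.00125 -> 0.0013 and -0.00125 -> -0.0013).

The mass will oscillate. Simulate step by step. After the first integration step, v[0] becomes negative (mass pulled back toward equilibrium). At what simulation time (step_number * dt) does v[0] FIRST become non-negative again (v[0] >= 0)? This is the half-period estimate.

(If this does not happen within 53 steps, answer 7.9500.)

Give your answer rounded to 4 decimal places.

Step 0: x=[9.7000] v=[0.0000]
Step 1: x=[9.4328] v=[-1.7813]
Step 2: x=[8.9270] v=[-3.3722]
Step 3: x=[8.2366] v=[-4.6027]
Step 4: x=[7.4354] v=[-5.3413]
Step 5: x=[6.6091] v=[-5.5090]
Step 6: x=[5.8459] v=[-5.0880]
Step 7: x=[5.2274] v=[-4.1232]
Step 8: x=[4.8197] v=[-2.7177]
Step 9: x=[4.6664] v=[-1.0217]
Step 10: x=[4.7839] v=[0.7835]
First v>=0 after going negative at step 10, time=1.5000

Answer: 1.5000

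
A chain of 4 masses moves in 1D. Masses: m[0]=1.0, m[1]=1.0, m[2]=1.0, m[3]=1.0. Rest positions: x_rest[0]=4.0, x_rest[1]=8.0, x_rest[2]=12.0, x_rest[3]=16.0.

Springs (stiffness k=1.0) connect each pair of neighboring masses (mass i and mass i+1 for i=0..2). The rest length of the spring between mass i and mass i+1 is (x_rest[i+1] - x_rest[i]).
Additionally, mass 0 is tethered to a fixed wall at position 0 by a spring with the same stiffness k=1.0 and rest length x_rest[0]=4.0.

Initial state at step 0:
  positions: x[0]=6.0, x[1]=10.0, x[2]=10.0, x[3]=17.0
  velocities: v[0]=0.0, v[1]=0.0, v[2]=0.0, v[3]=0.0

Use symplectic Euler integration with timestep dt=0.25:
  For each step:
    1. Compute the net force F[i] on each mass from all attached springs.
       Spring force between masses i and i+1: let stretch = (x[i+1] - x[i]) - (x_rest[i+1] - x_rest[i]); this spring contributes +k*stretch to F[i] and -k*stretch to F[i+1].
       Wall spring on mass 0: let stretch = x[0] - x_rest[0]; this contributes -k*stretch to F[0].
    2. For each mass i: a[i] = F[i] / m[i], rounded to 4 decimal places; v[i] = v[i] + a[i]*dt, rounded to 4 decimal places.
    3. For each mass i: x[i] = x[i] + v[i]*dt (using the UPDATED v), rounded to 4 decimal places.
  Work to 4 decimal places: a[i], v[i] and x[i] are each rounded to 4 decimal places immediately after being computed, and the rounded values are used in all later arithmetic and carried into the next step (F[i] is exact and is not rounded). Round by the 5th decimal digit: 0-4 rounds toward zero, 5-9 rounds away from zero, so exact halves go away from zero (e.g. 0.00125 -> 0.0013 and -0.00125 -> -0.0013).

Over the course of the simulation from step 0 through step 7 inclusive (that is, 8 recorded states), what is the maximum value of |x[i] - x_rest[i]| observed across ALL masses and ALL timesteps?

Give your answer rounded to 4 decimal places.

Answer: 2.7643

Derivation:
Step 0: x=[6.0000 10.0000 10.0000 17.0000] v=[0.0000 0.0000 0.0000 0.0000]
Step 1: x=[5.8750 9.7500 10.4375 16.8125] v=[-0.5000 -1.0000 1.7500 -0.7500]
Step 2: x=[5.6250 9.3008 11.2305 16.4766] v=[-1.0000 -1.7969 3.1719 -1.3438]
Step 3: x=[5.2532 8.7425 12.2308 16.0628] v=[-1.4873 -2.2334 4.0010 -1.6553]
Step 4: x=[4.7711 8.1841 13.2525 15.6595] v=[-1.9283 -2.2337 4.0869 -1.6133]
Step 5: x=[4.2042 7.7291 14.1079 15.3557] v=[-2.2678 -1.8199 3.4216 -1.2151]
Step 6: x=[3.5948 7.4525 14.6426 15.2239] v=[-2.4376 -1.1064 2.1389 -0.5271]
Step 7: x=[3.0018 7.3842 14.7643 15.3058] v=[-2.3719 -0.2733 0.4867 0.3276]
Max displacement = 2.7643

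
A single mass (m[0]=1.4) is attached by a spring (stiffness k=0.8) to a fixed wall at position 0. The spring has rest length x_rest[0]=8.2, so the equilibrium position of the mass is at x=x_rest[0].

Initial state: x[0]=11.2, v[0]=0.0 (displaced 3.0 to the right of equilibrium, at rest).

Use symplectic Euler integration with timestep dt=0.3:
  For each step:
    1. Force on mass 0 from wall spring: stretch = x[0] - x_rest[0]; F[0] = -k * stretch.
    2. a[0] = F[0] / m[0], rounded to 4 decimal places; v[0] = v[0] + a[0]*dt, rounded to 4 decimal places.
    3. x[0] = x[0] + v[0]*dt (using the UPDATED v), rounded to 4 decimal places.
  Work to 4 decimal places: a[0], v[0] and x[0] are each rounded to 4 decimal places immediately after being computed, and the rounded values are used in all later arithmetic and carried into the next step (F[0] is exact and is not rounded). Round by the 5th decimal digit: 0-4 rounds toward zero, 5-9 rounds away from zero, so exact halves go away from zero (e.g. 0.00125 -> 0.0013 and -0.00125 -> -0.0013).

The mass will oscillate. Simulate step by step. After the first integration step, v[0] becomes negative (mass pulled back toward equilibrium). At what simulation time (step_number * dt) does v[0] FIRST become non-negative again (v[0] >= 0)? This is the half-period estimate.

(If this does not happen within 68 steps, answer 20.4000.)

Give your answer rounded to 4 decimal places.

Answer: 4.2000

Derivation:
Step 0: x=[11.2000] v=[0.0000]
Step 1: x=[11.0457] v=[-0.5143]
Step 2: x=[10.7451] v=[-1.0021]
Step 3: x=[10.3136] v=[-1.4384]
Step 4: x=[9.7734] v=[-1.8007]
Step 5: x=[9.1523] v=[-2.0704]
Step 6: x=[8.4822] v=[-2.2337]
Step 7: x=[7.7976] v=[-2.2821]
Step 8: x=[7.1337] v=[-2.2131]
Step 9: x=[6.5246] v=[-2.0303]
Step 10: x=[6.0017] v=[-1.7431]
Step 11: x=[5.5918] v=[-1.3662]
Step 12: x=[5.3161] v=[-0.9191]
Step 13: x=[5.1887] v=[-0.4247]
Step 14: x=[5.2162] v=[0.0915]
First v>=0 after going negative at step 14, time=4.2000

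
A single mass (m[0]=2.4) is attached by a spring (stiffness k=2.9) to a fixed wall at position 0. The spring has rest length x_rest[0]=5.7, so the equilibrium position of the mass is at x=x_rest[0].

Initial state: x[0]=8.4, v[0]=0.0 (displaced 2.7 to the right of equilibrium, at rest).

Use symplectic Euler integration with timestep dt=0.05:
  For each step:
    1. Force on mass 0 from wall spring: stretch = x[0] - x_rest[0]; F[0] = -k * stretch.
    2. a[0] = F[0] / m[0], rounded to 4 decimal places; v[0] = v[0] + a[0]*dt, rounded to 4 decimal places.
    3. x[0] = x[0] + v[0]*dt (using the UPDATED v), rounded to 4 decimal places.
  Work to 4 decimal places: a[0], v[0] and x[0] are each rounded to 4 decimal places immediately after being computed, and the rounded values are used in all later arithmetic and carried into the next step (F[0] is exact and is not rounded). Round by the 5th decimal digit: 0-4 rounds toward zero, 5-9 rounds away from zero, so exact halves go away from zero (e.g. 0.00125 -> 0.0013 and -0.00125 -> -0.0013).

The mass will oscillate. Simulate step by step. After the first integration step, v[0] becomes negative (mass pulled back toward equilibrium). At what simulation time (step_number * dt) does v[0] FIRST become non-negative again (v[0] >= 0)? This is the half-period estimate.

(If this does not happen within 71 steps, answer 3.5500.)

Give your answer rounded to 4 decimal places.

Answer: 2.9000

Derivation:
Step 0: x=[8.4000] v=[0.0000]
Step 1: x=[8.3918] v=[-0.1631]
Step 2: x=[8.3755] v=[-0.3257]
Step 3: x=[8.3511] v=[-0.4873]
Step 4: x=[8.3187] v=[-0.6475]
Step 5: x=[8.2784] v=[-0.8057]
Step 6: x=[8.2303] v=[-0.9615]
Step 7: x=[8.1746] v=[-1.1144]
Step 8: x=[8.1114] v=[-1.2639]
Step 9: x=[8.0409] v=[-1.4096]
Step 10: x=[7.9634] v=[-1.5510]
Step 11: x=[7.8790] v=[-1.6877]
Step 12: x=[7.7880] v=[-1.8194]
Step 13: x=[7.6907] v=[-1.9456]
Step 14: x=[7.5874] v=[-2.0659]
Step 15: x=[7.4784] v=[-2.1799]
Step 16: x=[7.3640] v=[-2.2873]
Step 17: x=[7.2446] v=[-2.3878]
Step 18: x=[7.1205] v=[-2.4811]
Step 19: x=[6.9922] v=[-2.5669]
Step 20: x=[6.8600] v=[-2.6450]
Step 21: x=[6.7242] v=[-2.7151]
Step 22: x=[6.5854] v=[-2.7770]
Step 23: x=[6.4439] v=[-2.8305]
Step 24: x=[6.3001] v=[-2.8754]
Step 25: x=[6.1545] v=[-2.9117]
Step 26: x=[6.0075] v=[-2.9392]
Step 27: x=[5.8596] v=[-2.9578]
Step 28: x=[5.7112] v=[-2.9674]
Step 29: x=[5.5628] v=[-2.9681]
Step 30: x=[5.4148] v=[-2.9598]
Step 31: x=[5.2677] v=[-2.9426]
Step 32: x=[5.1219] v=[-2.9165]
Step 33: x=[4.9778] v=[-2.8816]
Step 34: x=[4.8359] v=[-2.8380]
Step 35: x=[4.6966] v=[-2.7858]
Step 36: x=[4.5603] v=[-2.7252]
Step 37: x=[4.4275] v=[-2.6563]
Step 38: x=[4.2985] v=[-2.5794]
Step 39: x=[4.1738] v=[-2.4947]
Step 40: x=[4.0537] v=[-2.4025]
Step 41: x=[3.9386] v=[-2.3030]
Step 42: x=[3.8288] v=[-2.1966]
Step 43: x=[3.7246] v=[-2.0836]
Step 44: x=[3.6264] v=[-1.9643]
Step 45: x=[3.5345] v=[-1.8390]
Step 46: x=[3.4491] v=[-1.7082]
Step 47: x=[3.3705] v=[-1.5722]
Step 48: x=[3.2989] v=[-1.4315]
Step 49: x=[3.2346] v=[-1.2864]
Step 50: x=[3.1777] v=[-1.1375]
Step 51: x=[3.1284] v=[-0.9851]
Step 52: x=[3.0869] v=[-0.8297]
Step 53: x=[3.0533] v=[-0.6718]
Step 54: x=[3.0277] v=[-0.5119]
Step 55: x=[3.0102] v=[-0.3505]
Step 56: x=[3.0008] v=[-0.1880]
Step 57: x=[2.9996] v=[-0.0249]
Step 58: x=[3.0065] v=[0.1383]
First v>=0 after going negative at step 58, time=2.9000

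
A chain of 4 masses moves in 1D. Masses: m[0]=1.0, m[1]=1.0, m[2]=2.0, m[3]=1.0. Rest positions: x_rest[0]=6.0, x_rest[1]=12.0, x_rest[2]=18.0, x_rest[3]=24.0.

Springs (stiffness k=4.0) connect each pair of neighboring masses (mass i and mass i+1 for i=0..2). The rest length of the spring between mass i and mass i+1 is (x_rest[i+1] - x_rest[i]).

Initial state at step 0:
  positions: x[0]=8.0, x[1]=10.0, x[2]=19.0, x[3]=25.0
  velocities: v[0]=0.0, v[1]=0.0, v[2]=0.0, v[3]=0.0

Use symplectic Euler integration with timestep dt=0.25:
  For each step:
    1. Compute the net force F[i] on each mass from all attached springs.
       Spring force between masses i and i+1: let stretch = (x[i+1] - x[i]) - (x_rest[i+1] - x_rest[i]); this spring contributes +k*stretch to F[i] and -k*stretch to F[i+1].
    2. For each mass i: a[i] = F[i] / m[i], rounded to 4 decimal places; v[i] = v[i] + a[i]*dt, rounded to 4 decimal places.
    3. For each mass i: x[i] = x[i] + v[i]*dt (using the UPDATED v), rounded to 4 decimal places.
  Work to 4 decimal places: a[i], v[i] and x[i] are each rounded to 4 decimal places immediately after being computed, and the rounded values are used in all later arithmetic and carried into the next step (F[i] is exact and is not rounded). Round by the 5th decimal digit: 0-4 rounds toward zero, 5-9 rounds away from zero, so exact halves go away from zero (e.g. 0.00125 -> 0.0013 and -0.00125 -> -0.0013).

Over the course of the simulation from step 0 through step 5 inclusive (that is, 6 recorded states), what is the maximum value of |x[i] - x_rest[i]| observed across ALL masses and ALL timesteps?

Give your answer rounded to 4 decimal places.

Step 0: x=[8.0000 10.0000 19.0000 25.0000] v=[0.0000 0.0000 0.0000 0.0000]
Step 1: x=[7.0000 11.7500 18.6250 25.0000] v=[-4.0000 7.0000 -1.5000 0.0000]
Step 2: x=[5.6875 14.0313 18.1875 24.9063] v=[-5.2500 9.1250 -1.7500 -0.3750]
Step 3: x=[4.9610 15.2657 18.0703 24.6329] v=[-2.9062 4.9374 -0.4687 -1.0938]
Step 4: x=[5.3106 14.6250 18.4229 24.2188] v=[1.3985 -2.5627 1.4103 -1.6564]
Step 5: x=[6.4888 12.6052 19.0252 23.8557] v=[4.7129 -8.0792 2.4093 -1.4523]
Max displacement = 3.2657

Answer: 3.2657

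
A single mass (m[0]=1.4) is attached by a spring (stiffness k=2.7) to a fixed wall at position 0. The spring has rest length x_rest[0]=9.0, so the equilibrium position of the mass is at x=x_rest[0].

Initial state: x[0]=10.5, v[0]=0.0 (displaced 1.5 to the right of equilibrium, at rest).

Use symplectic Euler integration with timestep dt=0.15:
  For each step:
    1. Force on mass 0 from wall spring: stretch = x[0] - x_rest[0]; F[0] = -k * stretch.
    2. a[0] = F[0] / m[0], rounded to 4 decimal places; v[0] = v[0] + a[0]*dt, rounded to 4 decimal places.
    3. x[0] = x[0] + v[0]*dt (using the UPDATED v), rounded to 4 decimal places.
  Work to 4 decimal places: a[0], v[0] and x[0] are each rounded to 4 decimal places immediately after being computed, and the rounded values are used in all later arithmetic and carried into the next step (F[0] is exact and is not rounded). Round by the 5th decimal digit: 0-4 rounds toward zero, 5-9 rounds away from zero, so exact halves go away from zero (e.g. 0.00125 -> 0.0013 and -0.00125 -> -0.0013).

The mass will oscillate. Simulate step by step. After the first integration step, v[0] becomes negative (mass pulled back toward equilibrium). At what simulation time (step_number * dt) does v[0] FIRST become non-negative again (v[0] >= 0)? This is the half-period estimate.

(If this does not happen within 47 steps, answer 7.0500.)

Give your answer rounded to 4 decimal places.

Step 0: x=[10.5000] v=[0.0000]
Step 1: x=[10.4349] v=[-0.4339]
Step 2: x=[10.3076] v=[-0.8490]
Step 3: x=[10.1235] v=[-1.2273]
Step 4: x=[9.8907] v=[-1.5523]
Step 5: x=[9.6192] v=[-1.8100]
Step 6: x=[9.3208] v=[-1.9891]
Step 7: x=[9.0085] v=[-2.0819]
Step 8: x=[8.6958] v=[-2.0844]
Step 9: x=[8.3963] v=[-1.9964]
Step 10: x=[8.1230] v=[-1.8218]
Step 11: x=[7.8878] v=[-1.5681]
Step 12: x=[7.7008] v=[-1.2464]
Step 13: x=[7.5702] v=[-0.8706]
Step 14: x=[7.5017] v=[-0.4570]
Step 15: x=[7.4982] v=[-0.0236]
Step 16: x=[7.5598] v=[0.4108]
First v>=0 after going negative at step 16, time=2.4000

Answer: 2.4000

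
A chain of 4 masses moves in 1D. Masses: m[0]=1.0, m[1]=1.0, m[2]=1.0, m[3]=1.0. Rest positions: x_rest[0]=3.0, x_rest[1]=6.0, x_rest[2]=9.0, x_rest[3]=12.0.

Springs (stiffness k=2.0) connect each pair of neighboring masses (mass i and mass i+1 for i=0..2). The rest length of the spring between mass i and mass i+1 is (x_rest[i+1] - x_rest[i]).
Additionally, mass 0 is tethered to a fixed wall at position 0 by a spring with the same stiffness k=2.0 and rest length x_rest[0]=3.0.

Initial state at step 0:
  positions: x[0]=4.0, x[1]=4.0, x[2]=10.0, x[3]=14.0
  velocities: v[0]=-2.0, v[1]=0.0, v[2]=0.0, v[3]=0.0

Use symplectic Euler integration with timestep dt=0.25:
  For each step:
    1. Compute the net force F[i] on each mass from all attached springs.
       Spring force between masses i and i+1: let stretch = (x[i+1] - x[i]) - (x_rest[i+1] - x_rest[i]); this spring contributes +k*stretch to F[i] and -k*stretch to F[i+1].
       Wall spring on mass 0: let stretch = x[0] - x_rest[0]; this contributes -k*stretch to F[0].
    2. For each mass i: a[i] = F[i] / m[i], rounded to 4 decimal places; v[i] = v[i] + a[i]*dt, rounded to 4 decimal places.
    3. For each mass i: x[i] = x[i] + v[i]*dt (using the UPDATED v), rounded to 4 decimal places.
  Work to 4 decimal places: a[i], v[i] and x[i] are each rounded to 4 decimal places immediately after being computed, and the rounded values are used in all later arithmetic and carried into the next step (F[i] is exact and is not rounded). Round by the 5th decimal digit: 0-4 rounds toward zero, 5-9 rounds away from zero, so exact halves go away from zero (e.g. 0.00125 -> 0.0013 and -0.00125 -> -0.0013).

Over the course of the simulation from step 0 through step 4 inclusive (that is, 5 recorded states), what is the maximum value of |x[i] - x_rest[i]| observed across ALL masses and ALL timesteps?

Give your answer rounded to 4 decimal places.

Answer: 2.2815

Derivation:
Step 0: x=[4.0000 4.0000 10.0000 14.0000] v=[-2.0000 0.0000 0.0000 0.0000]
Step 1: x=[3.0000 4.7500 9.7500 13.8750] v=[-4.0000 3.0000 -1.0000 -0.5000]
Step 2: x=[1.8438 5.9063 9.3906 13.6094] v=[-4.6250 4.6250 -1.4375 -1.0625]
Step 3: x=[0.9649 6.9903 9.1230 13.1914] v=[-3.5157 4.3359 -1.0703 -1.6719]
Step 4: x=[0.7185 7.5877 9.0974 12.6399] v=[-0.9855 2.3896 -0.1025 -2.2061]
Max displacement = 2.2815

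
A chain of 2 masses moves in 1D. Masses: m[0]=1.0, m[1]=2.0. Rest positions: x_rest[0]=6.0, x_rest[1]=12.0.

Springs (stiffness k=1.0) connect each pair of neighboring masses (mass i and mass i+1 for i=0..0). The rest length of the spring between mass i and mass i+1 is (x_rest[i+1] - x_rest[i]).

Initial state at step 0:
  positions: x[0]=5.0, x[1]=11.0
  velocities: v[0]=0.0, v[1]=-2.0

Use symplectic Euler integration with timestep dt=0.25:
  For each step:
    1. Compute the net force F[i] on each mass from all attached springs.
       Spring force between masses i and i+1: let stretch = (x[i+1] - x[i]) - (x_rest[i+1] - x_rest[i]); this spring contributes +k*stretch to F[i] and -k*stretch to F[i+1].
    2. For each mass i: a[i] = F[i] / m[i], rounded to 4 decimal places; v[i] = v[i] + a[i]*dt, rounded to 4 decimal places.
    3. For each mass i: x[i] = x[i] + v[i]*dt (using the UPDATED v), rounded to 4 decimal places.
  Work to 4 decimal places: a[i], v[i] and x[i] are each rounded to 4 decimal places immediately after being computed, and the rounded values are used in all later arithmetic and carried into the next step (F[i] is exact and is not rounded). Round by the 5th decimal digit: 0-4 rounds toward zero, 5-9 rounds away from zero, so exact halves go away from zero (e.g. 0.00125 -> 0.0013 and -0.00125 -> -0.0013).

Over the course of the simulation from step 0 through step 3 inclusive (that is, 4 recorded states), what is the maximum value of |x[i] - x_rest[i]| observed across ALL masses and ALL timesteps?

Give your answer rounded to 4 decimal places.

Answer: 2.4390

Derivation:
Step 0: x=[5.0000 11.0000] v=[0.0000 -2.0000]
Step 1: x=[5.0000 10.5000] v=[0.0000 -2.0000]
Step 2: x=[4.9688 10.0156] v=[-0.1250 -1.9375]
Step 3: x=[4.8780 9.5610] v=[-0.3633 -1.8184]
Max displacement = 2.4390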